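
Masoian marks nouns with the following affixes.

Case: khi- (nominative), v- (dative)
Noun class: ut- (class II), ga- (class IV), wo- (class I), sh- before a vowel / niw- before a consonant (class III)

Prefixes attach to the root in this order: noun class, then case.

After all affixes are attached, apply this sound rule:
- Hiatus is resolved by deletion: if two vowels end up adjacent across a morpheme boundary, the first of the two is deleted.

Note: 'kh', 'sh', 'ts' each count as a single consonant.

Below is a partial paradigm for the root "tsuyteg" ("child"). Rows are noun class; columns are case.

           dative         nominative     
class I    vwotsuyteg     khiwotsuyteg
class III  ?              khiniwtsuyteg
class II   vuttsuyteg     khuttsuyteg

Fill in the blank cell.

vniwtsuyteg

Attach noun class class III niw- (before consonant 'ts') → niwtsuyteg.
Attach case dative v- → vniwtsuyteg.
Vowel deletion: no change.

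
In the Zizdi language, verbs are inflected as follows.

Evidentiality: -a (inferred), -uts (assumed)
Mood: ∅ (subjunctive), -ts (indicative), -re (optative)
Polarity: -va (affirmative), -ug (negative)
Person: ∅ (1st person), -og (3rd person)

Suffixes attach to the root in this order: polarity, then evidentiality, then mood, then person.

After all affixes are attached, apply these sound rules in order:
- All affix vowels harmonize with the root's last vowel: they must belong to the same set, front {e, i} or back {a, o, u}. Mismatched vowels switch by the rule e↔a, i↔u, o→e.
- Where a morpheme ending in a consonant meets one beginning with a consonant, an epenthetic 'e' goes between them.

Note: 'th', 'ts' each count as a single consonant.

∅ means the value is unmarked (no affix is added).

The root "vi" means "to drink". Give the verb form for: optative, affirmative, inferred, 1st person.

Attach polarity affirmative -va → viva.
Attach evidentiality inferred -a → vivaa.
Attach mood optative -re → vivaare.
person = 1st person: zero marking, form stays vivaare.
Apply vowel harmony: vivaare → viveere.
Epenthesis: no change.

viveere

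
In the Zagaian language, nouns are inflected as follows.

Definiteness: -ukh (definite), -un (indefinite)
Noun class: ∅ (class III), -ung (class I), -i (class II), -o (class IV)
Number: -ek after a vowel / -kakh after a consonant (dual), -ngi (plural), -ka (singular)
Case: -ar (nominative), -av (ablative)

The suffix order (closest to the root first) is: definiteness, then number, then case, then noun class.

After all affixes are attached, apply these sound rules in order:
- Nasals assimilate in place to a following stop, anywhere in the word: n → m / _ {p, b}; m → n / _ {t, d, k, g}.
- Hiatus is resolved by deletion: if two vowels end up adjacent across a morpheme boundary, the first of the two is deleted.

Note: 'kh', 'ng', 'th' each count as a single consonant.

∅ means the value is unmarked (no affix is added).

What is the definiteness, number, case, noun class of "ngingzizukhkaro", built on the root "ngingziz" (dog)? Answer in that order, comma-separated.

definite, singular, nominative, class IV

Segment: ngingziz-ukh-ka-ar-o.
definiteness: -ukh → definite.
number: -ka → singular.
case: -ar → nominative.
noun class: -o → class IV.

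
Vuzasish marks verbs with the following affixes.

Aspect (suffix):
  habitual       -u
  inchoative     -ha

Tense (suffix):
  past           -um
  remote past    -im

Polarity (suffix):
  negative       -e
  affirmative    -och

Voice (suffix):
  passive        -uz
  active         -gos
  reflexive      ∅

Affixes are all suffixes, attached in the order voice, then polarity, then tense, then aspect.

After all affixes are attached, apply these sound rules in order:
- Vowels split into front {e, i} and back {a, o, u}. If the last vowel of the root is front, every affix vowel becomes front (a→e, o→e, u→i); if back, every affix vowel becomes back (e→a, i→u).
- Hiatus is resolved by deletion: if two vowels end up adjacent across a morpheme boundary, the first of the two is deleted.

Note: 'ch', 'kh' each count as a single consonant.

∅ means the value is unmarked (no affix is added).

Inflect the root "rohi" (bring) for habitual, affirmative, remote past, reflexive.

voice = reflexive: zero marking, form stays rohi.
Attach polarity affirmative -och → rohioch.
Attach tense remote past -im → rohiochim.
Attach aspect habitual -u → rohiochimu.
Apply vowel harmony: rohiochimu → rohiechimi.
Apply vowel deletion: rohiechimi → rohechimi.

rohechimi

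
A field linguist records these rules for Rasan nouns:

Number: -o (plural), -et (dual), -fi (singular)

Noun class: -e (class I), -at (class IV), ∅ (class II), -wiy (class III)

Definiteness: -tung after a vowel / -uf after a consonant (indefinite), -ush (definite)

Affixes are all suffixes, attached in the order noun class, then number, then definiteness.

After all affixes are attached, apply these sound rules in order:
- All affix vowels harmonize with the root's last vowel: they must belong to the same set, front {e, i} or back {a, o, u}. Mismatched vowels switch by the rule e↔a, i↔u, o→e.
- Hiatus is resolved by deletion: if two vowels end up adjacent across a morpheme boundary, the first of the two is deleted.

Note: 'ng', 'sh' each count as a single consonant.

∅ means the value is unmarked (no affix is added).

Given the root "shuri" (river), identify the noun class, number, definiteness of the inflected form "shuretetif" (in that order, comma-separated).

Segment: shuri-at-et-uf.
noun class: -at → class IV.
number: -et → dual.
definiteness: -tung/uf → indefinite.

class IV, dual, indefinite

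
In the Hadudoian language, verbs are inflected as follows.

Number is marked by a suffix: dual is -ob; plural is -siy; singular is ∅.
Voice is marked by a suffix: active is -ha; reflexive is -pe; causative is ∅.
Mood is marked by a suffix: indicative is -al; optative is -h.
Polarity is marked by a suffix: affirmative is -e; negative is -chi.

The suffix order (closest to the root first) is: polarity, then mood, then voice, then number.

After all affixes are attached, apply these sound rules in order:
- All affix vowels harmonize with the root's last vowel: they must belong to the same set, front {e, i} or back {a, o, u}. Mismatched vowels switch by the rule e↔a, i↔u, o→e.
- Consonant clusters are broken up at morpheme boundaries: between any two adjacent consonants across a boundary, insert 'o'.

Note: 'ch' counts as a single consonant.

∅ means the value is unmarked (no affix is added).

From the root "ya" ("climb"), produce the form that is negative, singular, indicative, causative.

yachual

Attach polarity negative -chi → yachi.
Attach mood indicative -al → yachial.
voice = causative: zero marking, form stays yachial.
number = singular: zero marking, form stays yachial.
Apply vowel harmony: yachial → yachual.
Epenthesis: no change.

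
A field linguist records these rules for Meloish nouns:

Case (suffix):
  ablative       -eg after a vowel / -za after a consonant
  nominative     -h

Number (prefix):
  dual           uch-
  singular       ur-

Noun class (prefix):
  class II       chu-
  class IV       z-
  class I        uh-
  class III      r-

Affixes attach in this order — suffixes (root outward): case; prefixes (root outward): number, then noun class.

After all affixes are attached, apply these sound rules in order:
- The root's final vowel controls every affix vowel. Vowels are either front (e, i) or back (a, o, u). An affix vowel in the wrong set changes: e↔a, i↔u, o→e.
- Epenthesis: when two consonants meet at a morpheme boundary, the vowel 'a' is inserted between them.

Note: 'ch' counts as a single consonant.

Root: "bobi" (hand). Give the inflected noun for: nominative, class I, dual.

ihichabobih

Attach case nominative -h → bobih.
Attach number dual uch- → uchbobih.
Attach noun class class I uh- → uhuchbobih.
Apply vowel harmony: uhuchbobih → ihichbobih.
Apply epenthesis: ihichbobih → ihichabobih.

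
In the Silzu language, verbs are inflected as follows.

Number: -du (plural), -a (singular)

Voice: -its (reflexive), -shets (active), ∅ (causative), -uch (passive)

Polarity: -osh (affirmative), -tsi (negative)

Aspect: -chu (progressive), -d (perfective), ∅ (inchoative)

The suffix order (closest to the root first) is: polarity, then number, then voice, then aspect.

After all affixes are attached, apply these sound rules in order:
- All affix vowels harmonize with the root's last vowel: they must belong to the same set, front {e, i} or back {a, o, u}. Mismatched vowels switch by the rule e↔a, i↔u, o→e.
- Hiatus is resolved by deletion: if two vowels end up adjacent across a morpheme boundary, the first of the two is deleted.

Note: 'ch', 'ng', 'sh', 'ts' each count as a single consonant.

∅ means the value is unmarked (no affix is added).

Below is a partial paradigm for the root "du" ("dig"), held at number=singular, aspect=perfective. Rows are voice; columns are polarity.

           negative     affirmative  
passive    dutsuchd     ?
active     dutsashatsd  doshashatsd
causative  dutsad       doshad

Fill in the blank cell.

doshuchd

Attach polarity affirmative -osh → duosh.
Attach number singular -a → duosha.
Attach voice passive -uch → duoshauch.
Attach aspect perfective -d → duoshauchd.
Vowel harmony: no change.
Apply vowel deletion: duoshauchd → doshuchd.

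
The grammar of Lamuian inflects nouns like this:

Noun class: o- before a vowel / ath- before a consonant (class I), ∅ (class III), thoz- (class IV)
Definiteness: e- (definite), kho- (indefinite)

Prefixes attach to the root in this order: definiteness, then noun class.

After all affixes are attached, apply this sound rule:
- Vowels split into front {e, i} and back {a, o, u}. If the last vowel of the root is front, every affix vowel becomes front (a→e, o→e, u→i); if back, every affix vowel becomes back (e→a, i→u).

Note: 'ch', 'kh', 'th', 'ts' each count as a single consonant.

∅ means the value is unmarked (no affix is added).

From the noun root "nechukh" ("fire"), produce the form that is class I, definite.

oanechukh

Attach definiteness definite e- → enechukh.
Attach noun class class I o- (before vowel 'e') → oenechukh.
Apply vowel harmony: oenechukh → oanechukh.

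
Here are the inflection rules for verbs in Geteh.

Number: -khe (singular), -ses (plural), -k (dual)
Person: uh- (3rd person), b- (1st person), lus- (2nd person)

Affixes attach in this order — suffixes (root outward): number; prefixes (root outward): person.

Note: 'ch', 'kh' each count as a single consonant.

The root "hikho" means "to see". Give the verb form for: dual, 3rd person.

Attach number dual -k → hikhok.
Attach person 3rd person uh- → uhhikhok.

uhhikhok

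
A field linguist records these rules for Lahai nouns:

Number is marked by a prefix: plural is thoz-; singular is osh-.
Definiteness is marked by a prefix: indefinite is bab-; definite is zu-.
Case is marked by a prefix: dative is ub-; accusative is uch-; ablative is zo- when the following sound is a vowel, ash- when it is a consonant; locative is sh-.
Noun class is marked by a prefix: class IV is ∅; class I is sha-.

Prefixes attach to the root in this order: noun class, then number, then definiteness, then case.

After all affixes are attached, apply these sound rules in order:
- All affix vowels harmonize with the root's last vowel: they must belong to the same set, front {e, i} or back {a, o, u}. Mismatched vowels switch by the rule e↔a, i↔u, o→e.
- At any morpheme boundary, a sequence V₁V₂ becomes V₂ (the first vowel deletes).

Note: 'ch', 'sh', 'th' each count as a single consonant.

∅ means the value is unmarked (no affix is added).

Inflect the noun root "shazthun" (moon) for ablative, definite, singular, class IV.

noun class = class IV: zero marking, form stays shazthun.
Attach number singular osh- → oshshazthun.
Attach definiteness definite zu- → zuoshshazthun.
Attach case ablative ash- (before consonant 'z') → ashzuoshshazthun.
Vowel harmony: no change.
Apply vowel deletion: ashzuoshshazthun → ashzoshshazthun.

ashzoshshazthun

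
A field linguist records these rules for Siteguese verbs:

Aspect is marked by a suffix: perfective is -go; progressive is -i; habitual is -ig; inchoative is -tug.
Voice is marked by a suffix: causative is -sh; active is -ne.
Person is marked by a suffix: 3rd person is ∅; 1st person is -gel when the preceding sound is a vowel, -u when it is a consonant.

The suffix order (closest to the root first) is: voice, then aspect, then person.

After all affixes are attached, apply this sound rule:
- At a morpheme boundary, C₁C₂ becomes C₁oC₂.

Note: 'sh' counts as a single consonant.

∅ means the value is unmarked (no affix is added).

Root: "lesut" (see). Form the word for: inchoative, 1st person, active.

lesutonetugu

Attach voice active -ne → lesutne.
Attach aspect inchoative -tug → lesutnetug.
Attach person 1st person -u (after consonant 'g') → lesutnetugu.
Apply epenthesis: lesutnetugu → lesutonetugu.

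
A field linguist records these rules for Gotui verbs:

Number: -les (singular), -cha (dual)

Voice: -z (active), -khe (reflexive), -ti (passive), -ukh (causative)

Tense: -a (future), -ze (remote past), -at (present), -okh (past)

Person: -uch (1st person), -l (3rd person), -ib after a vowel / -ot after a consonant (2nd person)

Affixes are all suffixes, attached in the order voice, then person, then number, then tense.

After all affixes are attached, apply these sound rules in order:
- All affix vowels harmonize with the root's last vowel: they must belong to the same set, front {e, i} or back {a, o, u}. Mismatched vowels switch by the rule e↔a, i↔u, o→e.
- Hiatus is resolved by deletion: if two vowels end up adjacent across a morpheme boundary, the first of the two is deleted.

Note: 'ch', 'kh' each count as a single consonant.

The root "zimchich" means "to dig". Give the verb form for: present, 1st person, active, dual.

Attach voice active -z → zimchichz.
Attach person 1st person -uch → zimchichzuch.
Attach number dual -cha → zimchichzuchcha.
Attach tense present -at → zimchichzuchchaat.
Apply vowel harmony: zimchichzuchchaat → zimchichzichcheet.
Apply vowel deletion: zimchichzichcheet → zimchichzichchet.

zimchichzichchet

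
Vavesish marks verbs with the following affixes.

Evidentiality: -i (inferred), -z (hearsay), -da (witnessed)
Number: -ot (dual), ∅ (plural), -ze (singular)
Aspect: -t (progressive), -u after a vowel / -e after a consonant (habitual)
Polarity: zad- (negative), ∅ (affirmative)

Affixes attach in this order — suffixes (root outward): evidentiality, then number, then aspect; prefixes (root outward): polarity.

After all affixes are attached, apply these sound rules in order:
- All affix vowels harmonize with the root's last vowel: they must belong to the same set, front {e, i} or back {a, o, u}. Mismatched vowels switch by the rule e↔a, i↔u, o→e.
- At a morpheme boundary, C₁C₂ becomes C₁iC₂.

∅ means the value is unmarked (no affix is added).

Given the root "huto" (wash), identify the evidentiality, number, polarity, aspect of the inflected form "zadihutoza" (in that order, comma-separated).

Segment: zad-huto-z-e.
evidentiality: -z → hearsay.
number: ∅ → plural.
polarity: zad- → negative.
aspect: -u/e → habitual.

hearsay, plural, negative, habitual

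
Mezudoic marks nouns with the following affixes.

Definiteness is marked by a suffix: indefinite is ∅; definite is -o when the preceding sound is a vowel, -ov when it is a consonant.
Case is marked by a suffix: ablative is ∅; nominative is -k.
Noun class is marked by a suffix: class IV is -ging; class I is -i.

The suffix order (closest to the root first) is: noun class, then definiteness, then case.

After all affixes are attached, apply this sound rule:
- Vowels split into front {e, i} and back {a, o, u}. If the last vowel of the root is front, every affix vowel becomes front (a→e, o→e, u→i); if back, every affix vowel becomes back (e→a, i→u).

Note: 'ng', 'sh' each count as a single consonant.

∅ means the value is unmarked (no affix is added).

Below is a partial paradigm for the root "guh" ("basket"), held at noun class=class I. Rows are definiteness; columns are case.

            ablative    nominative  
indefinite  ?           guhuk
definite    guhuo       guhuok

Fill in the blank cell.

guhu

Attach noun class class I -i → guhi.
definiteness = indefinite: zero marking, form stays guhi.
case = ablative: zero marking, form stays guhi.
Apply vowel harmony: guhi → guhu.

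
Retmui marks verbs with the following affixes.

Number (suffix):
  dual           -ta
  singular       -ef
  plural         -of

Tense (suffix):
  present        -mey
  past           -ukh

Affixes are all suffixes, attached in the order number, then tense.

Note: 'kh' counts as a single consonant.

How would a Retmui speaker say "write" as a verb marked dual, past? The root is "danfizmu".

danfizmutaukh

Attach number dual -ta → danfizmuta.
Attach tense past -ukh → danfizmutaukh.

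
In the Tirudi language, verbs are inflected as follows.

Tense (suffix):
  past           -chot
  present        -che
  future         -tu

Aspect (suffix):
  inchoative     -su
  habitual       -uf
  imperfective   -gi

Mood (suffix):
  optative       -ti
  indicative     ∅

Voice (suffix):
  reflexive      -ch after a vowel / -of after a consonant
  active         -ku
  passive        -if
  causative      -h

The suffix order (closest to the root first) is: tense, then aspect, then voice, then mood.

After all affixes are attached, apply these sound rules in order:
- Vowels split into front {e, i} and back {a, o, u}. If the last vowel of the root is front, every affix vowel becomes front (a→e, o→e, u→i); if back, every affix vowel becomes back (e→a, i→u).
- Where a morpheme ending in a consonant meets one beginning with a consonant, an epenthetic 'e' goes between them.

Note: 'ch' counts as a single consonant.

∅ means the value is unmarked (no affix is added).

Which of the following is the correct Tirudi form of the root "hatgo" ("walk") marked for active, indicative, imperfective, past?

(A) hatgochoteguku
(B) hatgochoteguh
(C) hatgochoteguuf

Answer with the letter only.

Attach tense past -chot → hatgochot.
Attach aspect imperfective -gi → hatgochotgi.
Attach voice active -ku → hatgochotgiku.
mood = indicative: zero marking, form stays hatgochotgiku.
Apply vowel harmony: hatgochotgiku → hatgochotguku.
Apply epenthesis: hatgochotguku → hatgochoteguku.
So the correct form is hatgochoteguku, option (A).
(C) hatgochoteguuf is wrong: it uses passive instead of active for voice.
(B) hatgochoteguh is wrong: it uses causative instead of active for voice.

A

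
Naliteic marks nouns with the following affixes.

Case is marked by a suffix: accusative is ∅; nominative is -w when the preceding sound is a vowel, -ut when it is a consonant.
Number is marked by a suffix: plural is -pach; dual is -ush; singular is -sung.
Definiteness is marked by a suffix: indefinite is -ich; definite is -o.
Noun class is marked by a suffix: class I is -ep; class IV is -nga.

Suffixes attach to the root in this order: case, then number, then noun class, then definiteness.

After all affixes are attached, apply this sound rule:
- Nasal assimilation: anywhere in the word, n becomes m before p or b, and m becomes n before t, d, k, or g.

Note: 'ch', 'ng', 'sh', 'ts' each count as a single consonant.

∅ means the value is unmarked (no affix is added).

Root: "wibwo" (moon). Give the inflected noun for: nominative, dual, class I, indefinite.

wibwowushepich

Attach case nominative -w (after vowel 'o') → wibwow.
Attach number dual -ush → wibwowush.
Attach noun class class I -ep → wibwowushep.
Attach definiteness indefinite -ich → wibwowushepich.
Nasal assimilation: no change.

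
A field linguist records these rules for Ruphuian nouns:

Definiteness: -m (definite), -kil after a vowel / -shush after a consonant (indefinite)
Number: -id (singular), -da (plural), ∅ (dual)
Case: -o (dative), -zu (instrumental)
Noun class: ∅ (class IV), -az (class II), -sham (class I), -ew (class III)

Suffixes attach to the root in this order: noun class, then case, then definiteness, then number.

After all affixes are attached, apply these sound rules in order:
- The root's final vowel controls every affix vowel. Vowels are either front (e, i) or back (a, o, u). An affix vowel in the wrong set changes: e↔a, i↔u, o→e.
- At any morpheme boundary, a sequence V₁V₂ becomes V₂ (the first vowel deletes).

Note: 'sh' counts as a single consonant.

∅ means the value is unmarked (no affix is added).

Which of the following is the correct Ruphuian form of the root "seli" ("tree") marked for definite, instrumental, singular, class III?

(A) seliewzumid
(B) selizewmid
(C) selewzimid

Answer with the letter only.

Attach noun class class III -ew → seliew.
Attach case instrumental -zu → seliewzu.
Attach definiteness definite -m → seliewzum.
Attach number singular -id → seliewzumid.
Apply vowel harmony: seliewzumid → seliewzimid.
Apply vowel deletion: seliewzimid → selewzimid.
So the correct form is selewzimid, option (C).
(A) seliewzumid is wrong: it fails to apply the sound rule(s).
(B) selizewmid is wrong: it has the affixes in the wrong order.

C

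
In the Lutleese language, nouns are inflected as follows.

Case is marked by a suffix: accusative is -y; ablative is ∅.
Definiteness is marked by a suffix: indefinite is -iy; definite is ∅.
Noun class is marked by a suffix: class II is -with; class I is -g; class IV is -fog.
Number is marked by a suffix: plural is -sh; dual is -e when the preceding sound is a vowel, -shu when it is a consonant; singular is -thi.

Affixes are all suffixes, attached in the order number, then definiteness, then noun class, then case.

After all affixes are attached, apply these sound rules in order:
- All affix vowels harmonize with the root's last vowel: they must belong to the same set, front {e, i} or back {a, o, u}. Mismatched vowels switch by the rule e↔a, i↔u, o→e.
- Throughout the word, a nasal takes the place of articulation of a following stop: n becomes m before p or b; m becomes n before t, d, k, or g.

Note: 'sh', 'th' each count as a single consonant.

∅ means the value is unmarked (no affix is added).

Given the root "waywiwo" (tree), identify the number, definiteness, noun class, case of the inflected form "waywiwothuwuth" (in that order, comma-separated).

singular, definite, class II, ablative

Segment: waywiwo-thi-with.
number: -thi → singular.
definiteness: ∅ → definite.
noun class: -with → class II.
case: ∅ → ablative.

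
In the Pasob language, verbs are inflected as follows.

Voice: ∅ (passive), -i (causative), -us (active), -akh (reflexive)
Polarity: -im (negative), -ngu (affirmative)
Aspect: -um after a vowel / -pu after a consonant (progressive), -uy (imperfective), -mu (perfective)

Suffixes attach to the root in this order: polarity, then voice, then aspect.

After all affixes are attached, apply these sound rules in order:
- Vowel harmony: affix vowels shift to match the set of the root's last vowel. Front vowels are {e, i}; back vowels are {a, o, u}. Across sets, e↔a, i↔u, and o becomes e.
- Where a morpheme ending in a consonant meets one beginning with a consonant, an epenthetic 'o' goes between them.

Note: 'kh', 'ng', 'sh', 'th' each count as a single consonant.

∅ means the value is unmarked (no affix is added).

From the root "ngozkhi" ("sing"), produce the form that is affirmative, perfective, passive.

Attach polarity affirmative -ngu → ngozkhingu.
voice = passive: zero marking, form stays ngozkhingu.
Attach aspect perfective -mu → ngozkhingumu.
Apply vowel harmony: ngozkhingumu → ngozkhingimi.
Epenthesis: no change.

ngozkhingimi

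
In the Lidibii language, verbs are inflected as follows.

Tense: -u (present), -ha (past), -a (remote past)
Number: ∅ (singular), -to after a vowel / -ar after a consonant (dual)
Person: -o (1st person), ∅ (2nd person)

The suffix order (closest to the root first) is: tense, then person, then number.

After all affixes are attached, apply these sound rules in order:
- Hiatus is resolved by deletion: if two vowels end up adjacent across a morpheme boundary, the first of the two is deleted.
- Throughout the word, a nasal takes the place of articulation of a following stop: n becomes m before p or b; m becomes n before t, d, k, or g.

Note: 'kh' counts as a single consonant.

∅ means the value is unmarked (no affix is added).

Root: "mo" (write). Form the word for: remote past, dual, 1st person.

Attach tense remote past -a → moa.
Attach person 1st person -o → moao.
Attach number dual -to (after vowel 'o') → moaoto.
Apply vowel deletion: moaoto → moto.
Nasal assimilation: no change.

moto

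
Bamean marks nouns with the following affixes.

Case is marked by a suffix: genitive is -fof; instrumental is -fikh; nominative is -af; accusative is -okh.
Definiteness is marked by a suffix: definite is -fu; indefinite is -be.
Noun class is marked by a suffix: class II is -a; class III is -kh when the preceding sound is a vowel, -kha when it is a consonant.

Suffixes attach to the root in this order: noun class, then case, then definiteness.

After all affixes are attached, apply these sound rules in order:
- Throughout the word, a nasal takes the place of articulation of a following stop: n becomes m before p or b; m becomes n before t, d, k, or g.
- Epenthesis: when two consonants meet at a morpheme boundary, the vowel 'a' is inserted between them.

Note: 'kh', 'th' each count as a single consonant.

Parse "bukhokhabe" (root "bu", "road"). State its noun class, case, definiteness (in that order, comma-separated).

Segment: bu-kh-okh-be.
noun class: -kh/kha → class III.
case: -okh → accusative.
definiteness: -be → indefinite.

class III, accusative, indefinite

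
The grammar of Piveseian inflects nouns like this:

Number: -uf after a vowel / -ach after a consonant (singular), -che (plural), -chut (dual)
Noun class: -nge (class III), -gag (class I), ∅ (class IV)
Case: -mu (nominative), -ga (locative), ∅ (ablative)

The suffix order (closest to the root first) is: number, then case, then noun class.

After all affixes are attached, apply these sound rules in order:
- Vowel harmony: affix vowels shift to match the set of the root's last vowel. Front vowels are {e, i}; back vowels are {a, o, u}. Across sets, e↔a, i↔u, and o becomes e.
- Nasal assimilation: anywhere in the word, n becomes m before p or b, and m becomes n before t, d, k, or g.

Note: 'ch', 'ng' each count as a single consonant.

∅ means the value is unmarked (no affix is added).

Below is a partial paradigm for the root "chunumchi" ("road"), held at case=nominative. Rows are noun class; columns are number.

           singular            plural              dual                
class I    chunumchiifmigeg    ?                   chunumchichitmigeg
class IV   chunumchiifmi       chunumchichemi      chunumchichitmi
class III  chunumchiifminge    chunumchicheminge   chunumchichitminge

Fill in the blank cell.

Attach number plural -che → chunumchiche.
Attach case nominative -mu → chunumchichemu.
Attach noun class class I -gag → chunumchichemugag.
Apply vowel harmony: chunumchichemugag → chunumchichemigeg.
Nasal assimilation: no change.

chunumchichemigeg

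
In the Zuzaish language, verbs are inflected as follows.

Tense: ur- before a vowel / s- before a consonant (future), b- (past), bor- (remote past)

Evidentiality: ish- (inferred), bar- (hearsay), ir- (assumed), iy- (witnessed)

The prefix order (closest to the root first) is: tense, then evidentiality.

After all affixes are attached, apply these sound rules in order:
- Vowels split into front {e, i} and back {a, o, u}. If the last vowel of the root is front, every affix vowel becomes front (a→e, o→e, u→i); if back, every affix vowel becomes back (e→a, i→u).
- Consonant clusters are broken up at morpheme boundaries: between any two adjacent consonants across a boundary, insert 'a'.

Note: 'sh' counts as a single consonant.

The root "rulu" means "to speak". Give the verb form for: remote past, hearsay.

baraborarulu

Attach tense remote past bor- → borrulu.
Attach evidentiality hearsay bar- → barborrulu.
Vowel harmony: no change.
Apply epenthesis: barborrulu → baraborarulu.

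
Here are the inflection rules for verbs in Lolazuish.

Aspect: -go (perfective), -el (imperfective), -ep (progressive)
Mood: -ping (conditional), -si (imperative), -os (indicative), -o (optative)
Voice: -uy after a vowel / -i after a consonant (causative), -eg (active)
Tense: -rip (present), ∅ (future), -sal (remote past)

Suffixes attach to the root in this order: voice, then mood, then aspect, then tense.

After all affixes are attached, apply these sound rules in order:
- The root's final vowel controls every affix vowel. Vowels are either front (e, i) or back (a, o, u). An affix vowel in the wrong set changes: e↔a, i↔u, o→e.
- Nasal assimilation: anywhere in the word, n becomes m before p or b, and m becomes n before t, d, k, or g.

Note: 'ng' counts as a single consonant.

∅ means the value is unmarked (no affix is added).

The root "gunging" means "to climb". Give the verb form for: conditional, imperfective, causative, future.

gungingipingel

Attach voice causative -i (after consonant 'ng') → gungingi.
Attach mood conditional -ping → gungingiping.
Attach aspect imperfective -el → gungingipingel.
tense = future: zero marking, form stays gungingipingel.
Vowel harmony: no change.
Nasal assimilation: no change.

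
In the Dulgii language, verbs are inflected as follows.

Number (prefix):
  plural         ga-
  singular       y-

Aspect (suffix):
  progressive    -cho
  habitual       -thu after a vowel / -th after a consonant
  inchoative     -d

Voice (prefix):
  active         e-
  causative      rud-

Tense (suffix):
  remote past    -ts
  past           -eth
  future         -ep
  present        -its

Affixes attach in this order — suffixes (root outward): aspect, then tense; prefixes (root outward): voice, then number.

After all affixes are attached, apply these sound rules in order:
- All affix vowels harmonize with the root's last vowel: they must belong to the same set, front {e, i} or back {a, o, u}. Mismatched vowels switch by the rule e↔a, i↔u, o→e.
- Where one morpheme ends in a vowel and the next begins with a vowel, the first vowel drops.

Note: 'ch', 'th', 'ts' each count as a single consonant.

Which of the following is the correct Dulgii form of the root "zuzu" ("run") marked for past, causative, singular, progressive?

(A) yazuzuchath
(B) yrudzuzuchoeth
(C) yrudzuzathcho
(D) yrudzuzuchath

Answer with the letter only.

D

Attach voice causative rud- → rudzuzu.
Attach aspect progressive -cho → rudzuzucho.
Attach tense past -eth → rudzuzuchoeth.
Attach number singular y- → yrudzuzuchoeth.
Apply vowel harmony: yrudzuzuchoeth → yrudzuzuchoath.
Apply vowel deletion: yrudzuzuchoath → yrudzuzuchath.
So the correct form is yrudzuzuchath, option (D).
(C) yrudzuzathcho is wrong: it has the affixes in the wrong order.
(B) yrudzuzuchoeth is wrong: it fails to apply the sound rule(s).
(A) yazuzuchath is wrong: it uses active instead of causative for voice.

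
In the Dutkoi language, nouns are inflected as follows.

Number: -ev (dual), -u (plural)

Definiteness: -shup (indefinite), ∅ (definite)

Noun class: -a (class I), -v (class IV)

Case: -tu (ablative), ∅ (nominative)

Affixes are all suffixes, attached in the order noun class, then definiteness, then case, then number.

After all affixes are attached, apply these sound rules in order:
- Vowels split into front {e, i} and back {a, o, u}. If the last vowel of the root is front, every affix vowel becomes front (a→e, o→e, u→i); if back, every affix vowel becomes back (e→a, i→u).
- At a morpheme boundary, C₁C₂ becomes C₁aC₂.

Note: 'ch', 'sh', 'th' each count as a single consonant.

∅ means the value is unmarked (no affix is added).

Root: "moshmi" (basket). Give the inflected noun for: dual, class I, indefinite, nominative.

moshmieshipev

Attach noun class class I -a → moshmia.
Attach definiteness indefinite -shup → moshmiashup.
case = nominative: zero marking, form stays moshmiashup.
Attach number dual -ev → moshmiashupev.
Apply vowel harmony: moshmiashupev → moshmieshipev.
Epenthesis: no change.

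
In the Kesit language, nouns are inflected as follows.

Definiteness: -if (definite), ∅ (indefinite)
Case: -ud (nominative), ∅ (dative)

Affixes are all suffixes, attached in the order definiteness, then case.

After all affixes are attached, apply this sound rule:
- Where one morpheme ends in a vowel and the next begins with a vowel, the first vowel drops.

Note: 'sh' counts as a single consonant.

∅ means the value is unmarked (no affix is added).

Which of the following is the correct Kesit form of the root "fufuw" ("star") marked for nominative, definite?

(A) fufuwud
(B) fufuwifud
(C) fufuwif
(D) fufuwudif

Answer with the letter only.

B

Attach definiteness definite -if → fufuwif.
Attach case nominative -ud → fufuwifud.
Vowel deletion: no change.
So the correct form is fufuwifud, option (B).
(C) fufuwif is wrong: it uses dative instead of nominative for case.
(D) fufuwudif is wrong: it has the affixes in the wrong order.
(A) fufuwud is wrong: it uses indefinite instead of definite for definiteness.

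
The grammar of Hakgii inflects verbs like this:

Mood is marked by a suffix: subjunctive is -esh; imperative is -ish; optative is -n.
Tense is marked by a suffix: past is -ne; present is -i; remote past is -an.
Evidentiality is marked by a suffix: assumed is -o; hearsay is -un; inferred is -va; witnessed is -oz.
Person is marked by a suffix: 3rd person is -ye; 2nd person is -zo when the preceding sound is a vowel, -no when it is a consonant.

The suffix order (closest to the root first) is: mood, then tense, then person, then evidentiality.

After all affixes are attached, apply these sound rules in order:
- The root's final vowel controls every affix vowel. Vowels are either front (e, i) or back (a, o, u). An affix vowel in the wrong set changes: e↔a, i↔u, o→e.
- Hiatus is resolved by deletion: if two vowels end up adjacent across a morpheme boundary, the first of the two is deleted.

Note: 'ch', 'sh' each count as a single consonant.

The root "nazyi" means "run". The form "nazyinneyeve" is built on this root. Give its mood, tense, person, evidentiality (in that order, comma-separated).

optative, past, 3rd person, inferred

Segment: nazyi-n-ne-ye-va.
mood: -n → optative.
tense: -ne → past.
person: -ye → 3rd person.
evidentiality: -va → inferred.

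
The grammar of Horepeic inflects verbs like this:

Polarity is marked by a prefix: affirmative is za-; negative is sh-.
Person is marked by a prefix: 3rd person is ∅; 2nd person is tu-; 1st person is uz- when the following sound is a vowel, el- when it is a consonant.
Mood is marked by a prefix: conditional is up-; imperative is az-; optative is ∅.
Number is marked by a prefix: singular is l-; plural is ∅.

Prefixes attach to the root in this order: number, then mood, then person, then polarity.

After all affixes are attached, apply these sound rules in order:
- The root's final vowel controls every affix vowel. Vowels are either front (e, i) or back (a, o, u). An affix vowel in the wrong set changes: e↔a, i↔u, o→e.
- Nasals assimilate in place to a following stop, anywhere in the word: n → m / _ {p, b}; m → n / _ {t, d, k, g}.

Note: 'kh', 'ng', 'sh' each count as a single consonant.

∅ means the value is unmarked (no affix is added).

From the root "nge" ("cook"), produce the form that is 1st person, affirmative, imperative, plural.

number = plural: zero marking, form stays nge.
Attach mood imperative az- → aznge.
Attach person 1st person uz- (before vowel 'a') → uzaznge.
Attach polarity affirmative za- → zauzaznge.
Apply vowel harmony: zauzaznge → zeizeznge.
Nasal assimilation: no change.

zeizeznge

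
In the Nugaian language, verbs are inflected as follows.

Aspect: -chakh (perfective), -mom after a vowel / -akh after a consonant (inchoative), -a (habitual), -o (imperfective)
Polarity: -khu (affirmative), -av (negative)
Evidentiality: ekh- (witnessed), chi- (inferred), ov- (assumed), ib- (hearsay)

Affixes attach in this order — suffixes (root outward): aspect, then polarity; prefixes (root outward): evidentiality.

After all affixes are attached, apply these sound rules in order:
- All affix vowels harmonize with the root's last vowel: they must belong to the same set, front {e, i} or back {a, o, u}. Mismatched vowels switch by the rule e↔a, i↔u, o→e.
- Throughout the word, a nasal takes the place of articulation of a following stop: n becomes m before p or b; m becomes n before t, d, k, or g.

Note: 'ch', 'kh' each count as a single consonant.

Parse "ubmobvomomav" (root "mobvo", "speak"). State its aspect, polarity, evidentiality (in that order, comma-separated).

Segment: ib-mobvo-mom-av.
aspect: -mom/akh → inchoative.
polarity: -av → negative.
evidentiality: ib- → hearsay.

inchoative, negative, hearsay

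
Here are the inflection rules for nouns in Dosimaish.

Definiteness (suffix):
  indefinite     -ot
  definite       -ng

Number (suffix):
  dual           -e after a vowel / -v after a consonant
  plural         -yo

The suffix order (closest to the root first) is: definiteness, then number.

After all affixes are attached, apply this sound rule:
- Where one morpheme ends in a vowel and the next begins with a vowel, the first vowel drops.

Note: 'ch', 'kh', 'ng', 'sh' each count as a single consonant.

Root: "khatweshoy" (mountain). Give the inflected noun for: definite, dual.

Attach definiteness definite -ng → khatweshoyng.
Attach number dual -v (after consonant 'ng') → khatweshoyngv.
Vowel deletion: no change.

khatweshoyngv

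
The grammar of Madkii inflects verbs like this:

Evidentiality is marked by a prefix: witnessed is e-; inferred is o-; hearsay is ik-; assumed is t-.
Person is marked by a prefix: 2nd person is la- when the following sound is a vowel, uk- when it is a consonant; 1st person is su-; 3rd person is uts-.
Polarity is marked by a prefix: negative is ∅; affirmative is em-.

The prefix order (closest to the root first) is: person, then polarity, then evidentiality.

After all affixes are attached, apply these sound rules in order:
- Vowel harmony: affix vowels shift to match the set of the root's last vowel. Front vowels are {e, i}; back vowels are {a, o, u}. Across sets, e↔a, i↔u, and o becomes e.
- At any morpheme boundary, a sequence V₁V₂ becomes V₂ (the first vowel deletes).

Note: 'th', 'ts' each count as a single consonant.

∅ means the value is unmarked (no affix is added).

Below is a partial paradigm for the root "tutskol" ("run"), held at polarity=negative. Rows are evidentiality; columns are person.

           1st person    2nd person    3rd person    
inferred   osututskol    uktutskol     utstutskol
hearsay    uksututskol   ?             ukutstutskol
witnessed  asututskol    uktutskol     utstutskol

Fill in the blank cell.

Attach person 2nd person uk- (before consonant 't') → uktutskol.
polarity = negative: zero marking, form stays uktutskol.
Attach evidentiality hearsay ik- → ikuktutskol.
Apply vowel harmony: ikuktutskol → ukuktutskol.
Vowel deletion: no change.

ukuktutskol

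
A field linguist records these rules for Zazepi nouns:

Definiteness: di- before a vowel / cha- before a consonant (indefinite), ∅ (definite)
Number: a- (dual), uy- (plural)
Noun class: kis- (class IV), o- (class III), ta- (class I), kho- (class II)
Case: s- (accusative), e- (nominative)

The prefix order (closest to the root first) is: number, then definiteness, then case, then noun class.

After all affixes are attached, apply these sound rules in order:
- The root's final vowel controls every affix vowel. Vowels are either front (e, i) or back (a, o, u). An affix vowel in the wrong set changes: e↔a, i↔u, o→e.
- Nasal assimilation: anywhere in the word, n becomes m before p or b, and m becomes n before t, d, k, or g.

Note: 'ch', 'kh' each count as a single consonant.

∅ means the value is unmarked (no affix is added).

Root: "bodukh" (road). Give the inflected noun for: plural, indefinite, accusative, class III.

Attach number plural uy- → uybodukh.
Attach definiteness indefinite di- (before vowel 'u') → diuybodukh.
Attach case accusative s- → sdiuybodukh.
Attach noun class class III o- → osdiuybodukh.
Apply vowel harmony: osdiuybodukh → osduuybodukh.
Nasal assimilation: no change.

osduuybodukh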